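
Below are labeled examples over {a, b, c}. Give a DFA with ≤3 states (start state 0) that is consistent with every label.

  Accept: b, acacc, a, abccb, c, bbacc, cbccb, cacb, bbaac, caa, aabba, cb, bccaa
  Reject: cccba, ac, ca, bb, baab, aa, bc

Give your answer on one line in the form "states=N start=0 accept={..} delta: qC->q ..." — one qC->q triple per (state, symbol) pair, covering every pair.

states=3 start=0 accept={1,2} delta: 0a->1 0b->1 0c->2 1a->0 1b->0 1c->0 2a->0 2b->1 2c->0

Fold the examples into a partial DFA from state 0: repeatedly fix the first undefined (state, symbol) met by the shortest-then-alphabetical prefix, trying targets in increasing order and rejecting any under which an Accept and a Reject string meet in one state with the same remainder; add a state when all current targets are rejected. Accepting states are where Accept strings end.
a: 0a undefined. 0a->0: no, a/aa meet in 0. Open state 1: 0a->1.
b: 0b undefined. 0b->0: no, b/bb meet in 0. 0b->1: ok.
c: 0c undefined. 0c->0: no, b/ca meet in 1. 0c->1: no, cb/bb meet in 1 with "b" left. Open state 2: 0c->2.
aa: 1a undefined. 1a->0: ok.
ab: 1b undefined. 1b->0: ok.
ac: 1c undefined. 1c->0: ok.
ca: 2a undefined. 2a->0: ok.
cb: 2b undefined. 2b->0: no, cacb/ac meet in 0. 2b->1: ok.
cc: 2c undefined. 2c->0: ok.
All examples now run through 3 states with every (state, symbol) defined. Accept strings end in {1,2}, Reject strings end in {0}; accept={1,2}.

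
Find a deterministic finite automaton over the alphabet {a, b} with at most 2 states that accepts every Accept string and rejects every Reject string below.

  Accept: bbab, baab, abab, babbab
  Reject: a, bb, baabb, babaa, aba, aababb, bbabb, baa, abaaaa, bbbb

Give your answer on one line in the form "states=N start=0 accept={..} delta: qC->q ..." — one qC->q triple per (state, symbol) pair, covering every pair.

states=2 start=0 accept={1} delta: 0a->0 0b->1 1a->0 1b->0

Grow the machine one transition at a time. Run the examples from 0; the earliest place one falls off (shortest prefix, ties alphabetical) gets sent to the lowest-numbered state that keeps every Accept/Reject pair distinguishable — a pair clashes when both reach the same state with identical unread suffix — and to a fresh state only if none does.
a: 0a undefined. 0a->0: ok.
b: 0b undefined. 0b->0: no, bbab/a meet in 0. Open state 1: 0b->1.
ba: 1a undefined. 1a->0: ok.
bb: 1b undefined. 1b->0: ok.
All examples now run through 2 states with every (state, symbol) defined. Accept strings end in {1}, Reject strings end in {0}; accept={1}.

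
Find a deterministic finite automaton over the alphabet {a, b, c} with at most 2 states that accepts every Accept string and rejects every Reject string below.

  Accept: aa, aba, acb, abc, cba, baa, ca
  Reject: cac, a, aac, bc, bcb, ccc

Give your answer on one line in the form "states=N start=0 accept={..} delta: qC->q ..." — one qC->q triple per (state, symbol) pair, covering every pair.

states=2 start=0 accept={0} delta: 0a->1 0b->0 0c->1 1a->0 1b->1 1c->0

State merging on the prefix tree: take the shortest (then alphabetical) example prefix whose next move is undefined and point that move at state 0, else 1, else 2, ...; a target is out if some Accept/Reject pair would then sit in one state with the same input left (inseparable). If every existing state is out, open a new one.
a: 0a undefined. 0a->0: no, aa/a meet in 0. Open state 1: 0a->1.
b: 0b undefined. 0b->0: ok.
c: 0c undefined. 0c->0: no, cba/a meet in 1. 0c->1: ok.
aa: 1a undefined. 1a->0: ok.
ab: 1b undefined. 1b->0: no, aa/bcb meet in 0. 1b->1: ok.
ac: 1c undefined. 1c->0: ok.
All examples now run through 2 states with every (state, symbol) defined. Accept strings end in {0}, Reject strings end in {1}; accept={0}.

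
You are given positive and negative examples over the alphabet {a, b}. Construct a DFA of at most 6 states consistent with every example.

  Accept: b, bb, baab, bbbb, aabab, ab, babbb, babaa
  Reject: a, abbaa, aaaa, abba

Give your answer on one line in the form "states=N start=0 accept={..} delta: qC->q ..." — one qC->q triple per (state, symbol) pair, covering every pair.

states=4 start=0 accept={1,3} delta: 0a->0 0b->1 1a->2 1b->1 2a->0 2b->3 3a->3 3b->0

Fold the examples into a partial DFA from state 0: repeatedly fix the first undefined (state, symbol) met by the shortest-then-alphabetical prefix, trying targets in increasing order and rejecting any under which an Accept and a Reject string meet in one state with the same remainder; add a state when all current targets are rejected. Accepting states are where Accept strings end.
a: 0a undefined. 0a->0: ok.
b: 0b undefined. 0b->0: no, b/a meet in 0. Open state 1: 0b->1.
ba: 1a undefined. 1a->0: no, babaa/a meet in 0. 1a->1: no, babaa/abbaa meet in 1 with "baa" left. Open state 2: 1a->2.
bb: 1b undefined. 1b->0: no, bb/a meet in 0. 1b->1: ok.
baa: 2a undefined. 2a->0: ok.
bab: 2b undefined. 2b->0: no, aabab/a meet in 0. 2b->1: no, babaa/a meet in 0. 2b->2: no, aabab/abba meet in 2. Open state 3: 2b->3.
baba: 3a undefined. 3a->0: no, babaa/a meet in 0. 3a->1: no, babaa/abba meet in 2. 3a->2: no, babaa/a meet in 0. 3a->3: ok.
babb: 3b undefined. 3b->0: ok.
All examples now run through 4 states with every (state, symbol) defined. Accept strings end in {1,3}, Reject strings end in {0,2}; accept={1,3}.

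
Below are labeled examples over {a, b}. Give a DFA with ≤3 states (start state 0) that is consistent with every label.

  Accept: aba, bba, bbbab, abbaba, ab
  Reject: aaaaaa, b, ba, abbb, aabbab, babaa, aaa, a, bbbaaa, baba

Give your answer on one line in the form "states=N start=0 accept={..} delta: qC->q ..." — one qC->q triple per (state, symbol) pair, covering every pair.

states=3 start=0 accept={2} delta: 0a->1 0b->1 1a->0 1b->2 2a->2 2b->0

Grow the machine one transition at a time. Run the examples from 0; the earliest place one falls off (shortest prefix, ties alphabetical) gets sent to the lowest-numbered state that keeps every Accept/Reject pair distinguishable — a pair clashes when both reach the same state with identical unread suffix — and to a fresh state only if none does.
a: 0a undefined. 0a->0: no, aba/ba meet in 0 with "ba" left. Open state 1: 0a->1.
b: 0b undefined. 0b->0: no, aba/baba meet in 1 with "ba" left. 0b->1: ok.
aa: 1a undefined. 1a->0: ok.
ab: 1b undefined. 1b->0: no, aba/b meet in 1. 1b->1: no, aba/aaaaaa meet in 0. Open state 2: 1b->2.
aba: 2a undefined. 2a->0: no, aba/aaaaaa meet in 0. 2a->1: no, aba/b meet in 1. 2a->2: ok.
abb: 2b undefined. 2b->0: ok.
All examples now run through 3 states with every (state, symbol) defined. Accept strings end in {2}, Reject strings end in {0,1}; accept={2}.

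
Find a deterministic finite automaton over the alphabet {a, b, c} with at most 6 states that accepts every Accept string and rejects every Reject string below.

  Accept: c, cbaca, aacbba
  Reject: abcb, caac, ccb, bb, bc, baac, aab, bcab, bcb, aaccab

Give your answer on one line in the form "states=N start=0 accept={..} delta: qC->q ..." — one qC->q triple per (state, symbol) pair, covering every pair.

states=4 start=0 accept={2,3} delta: 0a->0 0b->1 0c->2 1a->1 1b->0 1c->0 2a->1 2b->3 2c->0 3a->3 3b->3 3c->3

State merging on the prefix tree: take the shortest (then alphabetical) example prefix whose next move is undefined and point that move at state 0, else 1, else 2, ...; a target is out if some Accept/Reject pair would then sit in one state with the same input left (inseparable). If every existing state is out, open a new one.
a: 0a undefined. 0a->0: ok.
b: 0b undefined. 0b->0: no, c/bc meet in 0 with "c" left. Open state 1: 0b->1.
c: 0c undefined. 0c->0: no, c/caac meet in 0. 0c->1: no, c/aab meet in 1. Open state 2: 0c->2.
ba: 1a undefined. 1a->0: no, c/baac meet in 2. 1a->1: ok.
bb: 1b undefined. 1b->0: ok.
bc: 1c undefined. 1c->0: ok.
ca: 2a undefined. 2a->0: no, c/caac meet in 2. 2a->1: ok.
cb: 2b undefined. 2b->0: no, cbaca/abcb meet in 1. 2b->1: no, cbaca/caac meet in 0. 2b->2: no, cbaca/caac meet in 0. Open state 3: 2b->3.
cc: 2c undefined. 2c->0: ok.
cba: 3a undefined. 3a->0: no, cbaca/abcb meet in 1. 3a->1: no, cbaca/caac meet in 0. 3a->2: no, cbaca/caac meet in 0. 3a->3: ok.
cbac: 3c undefined. 3c->0: no, cbaca/caac meet in 0. 3c->1: no, cbaca/abcb meet in 1. 3c->2: no, cbaca/abcb meet in 1. 3c->3: ok.
aacbb: 3b undefined. 3b->0: no, aacbba/caac meet in 0. 3b->1: no, aacbba/abcb meet in 1. 3b->2: no, aacbba/abcb meet in 1. 3b->3: ok.
All examples now run through 4 states with every (state, symbol) defined. Accept strings end in {2,3}, Reject strings end in {0,1}; accept={2,3}.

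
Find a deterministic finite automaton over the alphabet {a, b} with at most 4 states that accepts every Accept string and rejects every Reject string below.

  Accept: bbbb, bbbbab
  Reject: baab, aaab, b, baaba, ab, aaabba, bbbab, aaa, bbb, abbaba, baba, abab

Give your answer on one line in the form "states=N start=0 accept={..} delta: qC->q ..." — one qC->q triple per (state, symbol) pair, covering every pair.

states=3 start=0 accept={2} delta: 0a->0 0b->1 1a->0 1b->2 2a->1 2b->1

Fold the examples into a partial DFA from state 0: repeatedly fix the first undefined (state, symbol) met by the shortest-then-alphabetical prefix, trying targets in increasing order and rejecting any under which an Accept and a Reject string meet in one state with the same remainder; add a state when all current targets are rejected. Accepting states are where Accept strings end.
a: 0a undefined. 0a->0: ok.
b: 0b undefined. 0b->0: no, bbbb/baab meet in 0. Open state 1: 0b->1.
ba: 1a undefined. 1a->0: ok.
bb: 1b undefined. 1b->0: no, bbbb/baaba meet in 0. 1b->1: no, bbbb/baab meet in 1. Open state 2: 1b->2.
bbb: 2b undefined. 2b->0: no, bbbb/baab meet in 1. 2b->1: ok.
abba: 2a undefined. 2a->0: no, bbbbab/baab meet in 1. 2a->1: ok.
All examples now run through 3 states with every (state, symbol) defined. Accept strings end in {2}, Reject strings end in {0,1}; accept={2}.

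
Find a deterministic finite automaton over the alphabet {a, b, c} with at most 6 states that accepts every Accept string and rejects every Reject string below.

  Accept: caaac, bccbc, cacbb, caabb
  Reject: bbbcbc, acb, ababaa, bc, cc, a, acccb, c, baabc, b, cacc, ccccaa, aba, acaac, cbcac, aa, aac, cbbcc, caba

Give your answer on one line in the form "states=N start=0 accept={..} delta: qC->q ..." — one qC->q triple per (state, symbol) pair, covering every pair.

Grow the machine one transition at a time. Run the examples from 0; the earliest place one falls off (shortest prefix, ties alphabetical) gets sent to the lowest-numbered state that keeps every Accept/Reject pair distinguishable — a pair clashes when both reach the same state with identical unread suffix — and to a fresh state only if none does.
a: 0a undefined. 0a->0: ok.
b: 0b undefined. 0b->0: ok.
c: 0c undefined. 0c->0: no, caaac/bbbcbc meet in 0. Open state 1: 0c->1.
ca: 1a undefined. 1a->0: no, caaac/bc meet in 1. 1a->1: no, caaac/cc meet in 1 with "c" left. Open state 2: 1a->2.
cb: 1b undefined. 1b->0: ok.
cc: 1c undefined. 1c->0: no, bccbc/bbbcbc meet in 1. 1c->1: no, bccbc/bbbcbc meet in 1. 1c->2: ok.
caa: 2a undefined. 2a->0: no, caaac/bbbcbc meet in 1. 2a->1: no, caaac/cbcac meet in 2 with "c" left. 2a->2: no, caaac/acaac meet in 2 with "c" left. Open state 3: 2a->3.
cab: 2b undefined. 2b->0: no, bccbc/bbbcbc meet in 1. 2b->1: no, bccbc/cc meet in 2. 2b->2: no, bccbc/cbcac meet in 2 with "c" left. 2b->3: no, bccbc/acaac meet in 3 with "c" left. Open state 4: 2b->4.
cac: 2c undefined. 2c->0: no, cacbb/acb meet in 0. 2c->1: no, cacbb/acb meet in 0. 2c->2: ok.
caaa: 3a undefined. 3a->0: no, caaac/bbbcbc meet in 1. 3a->1: no, caaac/cc meet in 2. 3a->2: no, caaac/cc meet in 2. 3a->3: no, caaac/acaac meet in 3 with "c" left. 3a->4: ok.
caab: 3b undefined. 3b->0: no, caabb/acb meet in 0. 3b->1: no, caabb/acb meet in 0. 3b->2: no, caabb/acccb meet in 4. 3b->3: ok.
caba: 4a undefined. 4a->0: ok.
acaac: 3c undefined. 3c->0: ok.
bccbc: 4c undefined. 4c->0: no, caaac/acb meet in 0. 4c->1: no, caaac/bbbcbc meet in 1. 4c->2: no, caaac/cc meet in 2. 4c->3: ok.
cacbb: 4b undefined. 4b->0: no, cacbb/acb meet in 0. 4b->1: no, cacbb/bbbcbc meet in 1. 4b->2: no, cacbb/cc meet in 2. 4b->3: ok.
All examples now run through 5 states with every (state, symbol) defined. Accept strings end in {3}, Reject strings end in {0,1,2,4}; accept={3}.

states=5 start=0 accept={3} delta: 0a->0 0b->0 0c->1 1a->2 1b->0 1c->2 2a->3 2b->4 2c->2 3a->4 3b->3 3c->0 4a->0 4b->3 4c->3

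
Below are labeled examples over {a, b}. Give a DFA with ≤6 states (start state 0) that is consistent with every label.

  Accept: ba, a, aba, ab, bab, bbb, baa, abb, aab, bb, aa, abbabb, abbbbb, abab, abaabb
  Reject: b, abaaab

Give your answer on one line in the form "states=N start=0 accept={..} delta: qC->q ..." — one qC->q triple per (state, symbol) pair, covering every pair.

Grow the machine one transition at a time. Run the examples from 0; the earliest place one falls off (shortest prefix, ties alphabetical) gets sent to the lowest-numbered state that keeps every Accept/Reject pair distinguishable — a pair clashes when both reach the same state with identical unread suffix — and to a fresh state only if none does.
a: 0a undefined. 0a->0: no, ab/b meet in 0 with "b" left. Open state 1: 0a->1.
b: 0b undefined. 0b->0: no, bbb/b meet in 0. 0b->1: no, a/b meet in 1. Open state 2: 0b->2.
aa: 1a undefined. 1a->0: no, aab/b meet in 2. 1a->1: ok.
ab: 1b undefined. 1b->0: no, ab/abaaab meet in 0. 1b->1: no, a/abaaab meet in 1. 1b->2: no, ab/b meet in 2. Open state 3: 1b->3.
ba: 2a undefined. 2a->0: no, bab/b meet in 2. 2a->1: ok.
bb: 2b undefined. 2b->0: no, bbb/b meet in 2. 2b->1: ok.
aba: 3a undefined. 3a->0: no, ab/abaaab meet in 3. 3a->1: no, ab/abaaab meet in 3. 3a->2: no, aba/b meet in 2. 3a->3: no, abb/abaaab meet in 3 with "b" left. Open state 4: 3a->4.
abb: 3b undefined. 3b->0: ok.
abaa: 4a undefined. 4a->0: no, ab/abaaab meet in 3. 4a->1: no, ab/abaaab meet in 3. 4a->2: no, ab/abaaab meet in 3. 4a->3: no, abab/abaaab meet in 4 with "b" left. 4a->4: no, abab/abaaab meet in 4 with "b" left. Open state 5: 4a->5.
abab: 4b undefined. 4b->0: ok.
abaaa: 5a undefined. 5a->0: ok.
abaab: 5b undefined. 5b->0: no, abaabb/b meet in 2. 5b->1: ok.
All examples now run through 6 states with every (state, symbol) defined. Accept strings end in {0,1,3,4}, Reject strings end in {2}; accept={0,1,3,4}.

states=6 start=0 accept={0,1,3,4} delta: 0a->1 0b->2 1a->1 1b->3 2a->1 2b->1 3a->4 3b->0 4a->5 4b->0 5a->0 5b->1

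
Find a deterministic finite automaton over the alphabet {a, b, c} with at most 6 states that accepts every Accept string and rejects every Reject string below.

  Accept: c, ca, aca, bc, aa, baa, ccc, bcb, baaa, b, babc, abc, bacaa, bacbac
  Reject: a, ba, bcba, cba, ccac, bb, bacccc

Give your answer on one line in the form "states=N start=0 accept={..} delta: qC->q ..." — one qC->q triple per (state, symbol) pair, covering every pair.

Grow the machine one transition at a time. Run the examples from 0; the earliest place one falls off (shortest prefix, ties alphabetical) gets sent to the lowest-numbered state that keeps every Accept/Reject pair distinguishable — a pair clashes when both reach the same state with identical unread suffix — and to a fresh state only if none does.
a: 0a undefined. 0a->0: no, aa/a meet in 0. Open state 1: 0a->1.
b: 0b undefined. 0b->0: no, b/bb meet in 0. 0b->1: no, aa/ba meet in 1 with "a" left. Open state 2: 0b->2.
c: 0c undefined. 0c->0: no, ca/a meet in 1. 0c->1: no, c/a meet in 1. 0c->2: no, ca/ba meet in 2 with "a" left. Open state 3: 0c->3.
aa: 1a undefined. 1a->0: ok.
ab: 1b undefined. 1b->0: ok.
ac: 1c undefined. 1c->0: no, aca/a meet in 1. 1c->1: ok.
ba: 2a undefined. 2a->0: no, aca/ba meet in 0. 2a->1: no, baaa/a meet in 1. 2a->2: no, baa/ba meet in 2. 2a->3: no, c/ba meet in 3. Open state 4: 2a->4.
bb: 2b undefined. 2b->0: no, aca/bb meet in 0. 2b->1: ok.
bc: 2c undefined. 2c->0: ok.
ca: 3a undefined. 3a->0: ok.
cb: 3b undefined. 3b->0: ok.
cc: 3c undefined. 3c->0: ok.
baa: 4a undefined. 4a->0: no, baaa/a meet in 1. 4a->1: no, baa/a meet in 1. 4a->2: no, baaa/ba meet in 4. 4a->3: ok.
bab: 4b undefined. 4b->0: ok.
bac: 4c undefined. 4c->0: no, c/bacccc meet in 3. 4c->1: no, bacaa/a meet in 1. 4c->2: no, ca/bacccc meet in 0. 4c->3: no, ca/bacccc meet in 0. 4c->4: no, bacbac/a meet in 1. Open state 5: 4c->5.
baca: 5a undefined. 5a->0: no, bacaa/a meet in 1. 5a->1: ok.
bacb: 5b undefined. 5b->0: no, bacbac/a meet in 1. 5b->1: ok.
bacc: 5c undefined. 5c->0: no, ca/bacccc meet in 0. 5c->1: ok.
All examples now run through 6 states with every (state, symbol) defined. Accept strings end in {0,2,3}, Reject strings end in {1,4}; accept={0,2,3}.

states=6 start=0 accept={0,2,3} delta: 0a->1 0b->2 0c->3 1a->0 1b->0 1c->1 2a->4 2b->1 2c->0 3a->0 3b->0 3c->0 4a->3 4b->0 4c->5 5a->1 5b->1 5c->1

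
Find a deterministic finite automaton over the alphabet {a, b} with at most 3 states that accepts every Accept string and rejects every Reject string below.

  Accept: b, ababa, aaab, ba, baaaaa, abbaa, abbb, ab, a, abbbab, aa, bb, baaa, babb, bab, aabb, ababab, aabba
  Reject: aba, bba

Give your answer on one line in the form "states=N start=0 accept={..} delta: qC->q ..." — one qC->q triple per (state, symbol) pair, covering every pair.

Grow the machine one transition at a time. Run the examples from 0; the earliest place one falls off (shortest prefix, ties alphabetical) gets sent to the lowest-numbered state that keeps every Accept/Reject pair distinguishable — a pair clashes when both reach the same state with identical unread suffix — and to a fresh state only if none does.
a: 0a undefined. 0a->0: no, ba/aba meet in 0 with "ba" left. Open state 1: 0a->1.
b: 0b undefined. 0b->0: no, ba/bba meet in 1. 0b->1: ok.
aa: 1a undefined. 1a->0: no, aabba/aba meet in 1 with "ba" left. 1a->1: ok.
ab: 1b undefined. 1b->0: no, b/aba meet in 1. 1b->1: no, b/aba meet in 1. Open state 2: 1b->2.
aba: 2a undefined. 2a->0: ok.
abb: 2b undefined. 2b->0: no, babb/aba meet in 0. 2b->1: ok.
All examples now run through 3 states with every (state, symbol) defined. Accept strings end in {1,2}, Reject strings end in {0}; accept={1,2}.

states=3 start=0 accept={1,2} delta: 0a->1 0b->1 1a->1 1b->2 2a->0 2b->1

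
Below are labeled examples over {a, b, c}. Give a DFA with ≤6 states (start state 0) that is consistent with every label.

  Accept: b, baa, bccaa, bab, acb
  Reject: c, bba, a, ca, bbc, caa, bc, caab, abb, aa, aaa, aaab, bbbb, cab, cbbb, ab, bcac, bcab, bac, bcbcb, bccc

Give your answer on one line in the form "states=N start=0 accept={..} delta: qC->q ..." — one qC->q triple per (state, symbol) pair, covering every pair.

states=6 start=0 accept={2,3} delta: 0a->1 0b->2 0c->0 1a->1 1b->1 1c->0 2a->2 2b->3 2c->4 3a->0 3b->1 3c->0 4a->1 4b->4 4c->5 5a->2 5b->0 5c->0

State merging on the prefix tree: take the shortest (then alphabetical) example prefix whose next move is undefined and point that move at state 0, else 1, else 2, ...; a target is out if some Accept/Reject pair would then sit in one state with the same input left (inseparable). If every existing state is out, open a new one.
a: 0a undefined. 0a->0: no, b/aaab meet in 0 with "b" left. Open state 1: 0a->1.
b: 0b undefined. 0b->0: no, b/bbbb meet in 0. 0b->1: no, b/a meet in 1. Open state 2: 0b->2.
c: 0c undefined. 0c->0: ok.
aa: 1a undefined. 1a->0: no, b/caab meet in 2. 1a->1: ok.
ab: 1b undefined. 1b->0: no, b/abb meet in 2. 1b->1: ok.
ac: 1c undefined. 1c->0: ok.
ba: 2a undefined. 2a->0: no, baa/a meet in 1. 2a->1: no, baa/a meet in 1. 2a->2: ok.
bb: 2b undefined. 2b->0: no, b/cbbb meet in 2. 2b->1: no, bab/bba meet in 1. 2b->2: no, b/bba meet in 2. Open state 3: 2b->3.
bc: 2c undefined. 2c->0: no, b/bcbcb meet in 2. 2c->1: no, b/bcbcb meet in 2. 2c->2: no, b/bc meet in 2. 2c->3: no, bab/bc meet in 3. Open state 4: 2c->4.
bba: 3a undefined. 3a->0: ok.
bbb: 3b undefined. 3b->0: no, b/bbbb meet in 2. 3b->1: ok.
bbc: 3c undefined. 3c->0: ok.
bca: 4a undefined. 4a->0: no, b/bcab meet in 2. 4a->1: ok.
bcb: 4b undefined. 4b->0: no, b/bcbcb meet in 2. 4b->1: no, b/bcbcb meet in 2. 4b->2: no, b/bcbcb meet in 2. 4b->3: no, b/bcbcb meet in 2. 4b->4: ok.
bcc: 4c undefined. 4c->0: no, b/bcbcb meet in 2. 4c->1: no, bccaa/a meet in 1. 4c->2: no, bab/bcbcb meet in 3. 4c->3: no, bccaa/a meet in 1. 4c->4: no, bccaa/a meet in 1. Open state 5: 4c->5.
bcca: 5a undefined. 5a->0: no, bccaa/a meet in 1. 5a->1: no, bccaa/a meet in 1. 5a->2: ok.
bccc: 5c undefined. 5c->0: ok.
bcbcb: 5b undefined. 5b->0: ok.
All examples now run through 6 states with every (state, symbol) defined. Accept strings end in {2,3}, Reject strings end in {0,1,4}; accept={2,3}.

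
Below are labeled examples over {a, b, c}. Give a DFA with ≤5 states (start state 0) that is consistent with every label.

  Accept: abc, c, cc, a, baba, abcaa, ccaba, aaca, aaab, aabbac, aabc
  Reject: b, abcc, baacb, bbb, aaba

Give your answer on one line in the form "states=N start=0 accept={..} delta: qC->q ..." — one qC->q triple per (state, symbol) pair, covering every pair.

State merging on the prefix tree: take the shortest (then alphabetical) example prefix whose next move is undefined and point that move at state 0, else 1, else 2, ...; a target is out if some Accept/Reject pair would then sit in one state with the same input left (inseparable). If every existing state is out, open a new one.
a: 0a undefined. 0a->0: no, aaab/b meet in 0 with "b" left. Open state 1: 0a->1.
b: 0b undefined. 0b->0: ok.
c: 0c undefined. 0c->0: no, c/b meet in 0. 0c->1: ok.
aa: 1a undefined. 1a->0: no, c/aaba meet in 1. 1a->1: no, baba/aaba meet in 1 with "ba" left. Open state 2: 1a->2.
ab: 1b undefined. 1b->0: no, cc/abcc meet in 1 with "c" left. 1b->1: ok.
cc: 1c undefined. 1c->0: no, abc/b meet in 0. 1c->1: no, abc/abcc meet in 1. 1c->2: ok.
aaa: 2a undefined. 2a->0: no, aaab/b meet in 0. 2a->1: ok.
aab: 2b undefined. 2b->0: no, c/aaba meet in 1. 2b->1: no, abc/aaba meet in 2. 2b->2: no, c/aaba meet in 1. Open state 3: 2b->3.
aac: 2c undefined. 2c->0: ok.
aaba: 3a undefined. 3a->0: ok.
aabb: 3b undefined. 3b->0: ok.
aabc: 3c undefined. 3c->0: no, aabc/b meet in 0. 3c->1: ok.
All examples now run through 4 states with every (state, symbol) defined. Accept strings end in {1,2}, Reject strings end in {0}; accept={1,2}.

states=4 start=0 accept={1,2} delta: 0a->1 0b->0 0c->1 1a->2 1b->1 1c->2 2a->1 2b->3 2c->0 3a->0 3b->0 3c->1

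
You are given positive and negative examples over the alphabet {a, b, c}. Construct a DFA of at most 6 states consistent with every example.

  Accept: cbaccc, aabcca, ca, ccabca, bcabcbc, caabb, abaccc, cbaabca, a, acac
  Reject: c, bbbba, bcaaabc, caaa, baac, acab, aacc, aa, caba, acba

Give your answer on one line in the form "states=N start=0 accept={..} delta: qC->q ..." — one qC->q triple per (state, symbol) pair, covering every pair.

states=5 start=0 accept={1,4} delta: 0a->1 0b->1 0c->0 1a->2 1b->1 1c->3 2a->0 2b->0 2c->1 3a->4 3b->1 3c->4 4a->0 4b->3 4c->1

State merging on the prefix tree: take the shortest (then alphabetical) example prefix whose next move is undefined and point that move at state 0, else 1, else 2, ...; a target is out if some Accept/Reject pair would then sit in one state with the same input left (inseparable). If every existing state is out, open a new one.
a: 0a undefined. 0a->0: no, a/aa meet in 0. Open state 1: 0a->1.
b: 0b undefined. 0b->0: no, a/bbbba meet in 1. 0b->1: ok.
c: 0c undefined. 0c->0: ok.
aa: 1a undefined. 1a->0: no, cbaccc/c meet in 0. 1a->1: no, ca/caaa meet in 1. Open state 2: 1a->2.
ab: 1b undefined. 1b->0: no, ca/bbbba meet in 1. 1b->1: ok.
ac: 1c undefined. 1c->0: no, ca/acab meet in 1. 1c->1: no, ccabca/bbbba meet in 2. 1c->2: no, ccabca/caaa meet in 2 with "a" left. Open state 3: 1c->3.
aab: 2b undefined. 2b->0: ok.
aac: 2c undefined. 2c->0: no, cbaccc/c meet in 0. 2c->1: ok.
aca: 3a undefined. 3a->0: no, aabcca/acab meet in 1. 3a->1: no, aabcca/acab meet in 1. 3a->2: no, ccabca/bbbba meet in 2. 3a->3: no, ccabca/aacc meet in 3. Open state 4: 3a->4.
acb: 3b undefined. 3b->0: no, aabcca/acba meet in 1. 3b->1: ok.
baa: 2a undefined. 2a->0: ok.
acab: 4b undefined. 4b->0: no, bcabcbc/aacc meet in 3. 4b->1: no, aabcca/acab meet in 1. 4b->2: no, bcabcbc/aacc meet in 3. 4b->3: ok.
acac: 4c undefined. 4c->0: no, acac/c meet in 0. 4c->1: ok.
bcaa: 4a undefined. 4a->0: ok.
bcabc: 3c undefined. 3c->0: no, cbaccc/c meet in 0. 3c->1: no, bcabcbc/bcaaabc meet in 3. 3c->2: no, cbaccc/bbbba meet in 2. 3c->3: no, cbaccc/bcaaabc meet in 3. 3c->4: ok.
All examples now run through 5 states with every (state, symbol) defined. Accept strings end in {1,4}, Reject strings end in {0,2,3}; accept={1,4}.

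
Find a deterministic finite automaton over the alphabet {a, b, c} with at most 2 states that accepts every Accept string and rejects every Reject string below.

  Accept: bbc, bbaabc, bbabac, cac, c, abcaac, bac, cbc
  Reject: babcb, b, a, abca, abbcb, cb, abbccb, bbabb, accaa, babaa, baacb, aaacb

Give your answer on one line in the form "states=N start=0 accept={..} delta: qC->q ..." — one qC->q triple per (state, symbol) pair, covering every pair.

Fold the examples into a partial DFA from state 0: repeatedly fix the first undefined (state, symbol) met by the shortest-then-alphabetical prefix, trying targets in increasing order and rejecting any under which an Accept and a Reject string meet in one state with the same remainder; add a state when all current targets are rejected. Accepting states are where Accept strings end.
a: 0a undefined. 0a->0: ok.
b: 0b undefined. 0b->0: ok.
c: 0c undefined. 0c->0: no, bbc/babcb meet in 0. Open state 1: 0c->1.
ca: 1a undefined. 1a->0: ok.
cb: 1b undefined. 1b->0: ok.
acc: 1c undefined. 1c->0: ok.
All examples now run through 2 states with every (state, symbol) defined. Accept strings end in {1}, Reject strings end in {0}; accept={1}.

states=2 start=0 accept={1} delta: 0a->0 0b->0 0c->1 1a->0 1b->0 1c->0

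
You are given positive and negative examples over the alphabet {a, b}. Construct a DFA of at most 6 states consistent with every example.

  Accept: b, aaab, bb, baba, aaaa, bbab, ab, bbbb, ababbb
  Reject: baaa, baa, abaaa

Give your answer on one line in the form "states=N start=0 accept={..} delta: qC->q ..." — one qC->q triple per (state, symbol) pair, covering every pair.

Grow the machine one transition at a time. Run the examples from 0; the earliest place one falls off (shortest prefix, ties alphabetical) gets sent to the lowest-numbered state that keeps every Accept/Reject pair distinguishable — a pair clashes when both reach the same state with identical unread suffix — and to a fresh state only if none does.
a: 0a undefined. 0a->0: ok.
b: 0b undefined. 0b->0: no, b/baaa meet in 0. Open state 1: 0b->1.
ba: 1a undefined. 1a->0: no, baba/baaa meet in 0. 1a->1: no, b/baaa meet in 1. Open state 2: 1a->2.
bb: 1b undefined. 1b->0: ok.
baa: 2a undefined. 2a->0: no, bb/baaa meet in 0. 2a->1: no, b/baa meet in 1. 2a->2: ok.
bab: 2b undefined. 2b->0: ok.
All examples now run through 3 states with every (state, symbol) defined. Accept strings end in {0,1}, Reject strings end in {2}; accept={0,1}.

states=3 start=0 accept={0,1} delta: 0a->0 0b->1 1a->2 1b->0 2a->2 2b->0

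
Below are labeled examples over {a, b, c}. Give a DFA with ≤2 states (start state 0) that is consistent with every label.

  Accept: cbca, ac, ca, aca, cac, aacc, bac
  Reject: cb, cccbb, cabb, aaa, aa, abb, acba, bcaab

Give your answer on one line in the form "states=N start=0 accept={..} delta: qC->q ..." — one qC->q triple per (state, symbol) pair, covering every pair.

Fold the examples into a partial DFA from state 0: repeatedly fix the first undefined (state, symbol) met by the shortest-then-alphabetical prefix, trying targets in increasing order and rejecting any under which an Accept and a Reject string meet in one state with the same remainder; add a state when all current targets are rejected. Accepting states are where Accept strings end.
a: 0a undefined. 0a->0: ok.
b: 0b undefined. 0b->0: ok.
c: 0c undefined. 0c->0: no, cbca/cb meet in 0. Open state 1: 0c->1.
ca: 1a undefined. 1a->0: no, ca/cabb meet in 0. 1a->1: ok.
cb: 1b undefined. 1b->0: ok.
cc: 1c undefined. 1c->0: no, cac/cb meet in 0. 1c->1: ok.
All examples now run through 2 states with every (state, symbol) defined. Accept strings end in {1}, Reject strings end in {0}; accept={1}.

states=2 start=0 accept={1} delta: 0a->0 0b->0 0c->1 1a->1 1b->0 1c->1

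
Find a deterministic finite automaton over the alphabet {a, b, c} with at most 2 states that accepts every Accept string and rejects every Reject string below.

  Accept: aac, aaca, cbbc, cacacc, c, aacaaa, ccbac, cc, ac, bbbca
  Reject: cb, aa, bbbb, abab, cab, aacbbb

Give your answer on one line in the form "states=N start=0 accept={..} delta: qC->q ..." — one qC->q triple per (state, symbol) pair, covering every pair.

State merging on the prefix tree: take the shortest (then alphabetical) example prefix whose next move is undefined and point that move at state 0, else 1, else 2, ...; a target is out if some Accept/Reject pair would then sit in one state with the same input left (inseparable). If every existing state is out, open a new one.
a: 0a undefined. 0a->0: ok.
b: 0b undefined. 0b->0: ok.
c: 0c undefined. 0c->0: no, aac/cb meet in 0. Open state 1: 0c->1.
ca: 1a undefined. 1a->0: no, aaca/aa meet in 0. 1a->1: ok.
cb: 1b undefined. 1b->0: ok.
cc: 1c undefined. 1c->0: no, cacacc/cb meet in 0. 1c->1: ok.
All examples now run through 2 states with every (state, symbol) defined. Accept strings end in {1}, Reject strings end in {0}; accept={1}.

states=2 start=0 accept={1} delta: 0a->0 0b->0 0c->1 1a->1 1b->0 1c->1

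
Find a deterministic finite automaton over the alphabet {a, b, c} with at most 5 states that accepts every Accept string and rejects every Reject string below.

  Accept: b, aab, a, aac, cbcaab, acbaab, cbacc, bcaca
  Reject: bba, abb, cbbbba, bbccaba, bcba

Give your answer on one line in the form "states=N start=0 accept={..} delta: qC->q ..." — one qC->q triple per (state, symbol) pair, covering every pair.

states=3 start=0 accept={0,1} delta: 0a->0 0b->1 0c->0 1a->2 1b->2 1c->0 2a->2 2b->0 2c->0

Grow the machine one transition at a time. Run the examples from 0; the earliest place one falls off (shortest prefix, ties alphabetical) gets sent to the lowest-numbered state that keeps every Accept/Reject pair distinguishable — a pair clashes when both reach the same state with identical unread suffix — and to a fresh state only if none does.
a: 0a undefined. 0a->0: ok.
b: 0b undefined. 0b->0: no, b/bba meet in 0. Open state 1: 0b->1.
c: 0c undefined. 0c->0: ok.
bb: 1b undefined. 1b->0: no, a/bba meet in 0. 1b->1: no, b/abb meet in 1. Open state 2: 1b->2.
bc: 1c undefined. 1c->0: ok.
bba: 2a undefined. 2a->0: no, a/bba meet in 0. 2a->1: no, b/bba meet in 1. 2a->2: ok.
bbc: 2c undefined. 2c->0: ok.
cba: 1a undefined. 1a->0: no, a/bbccaba meet in 0. 1a->1: no, b/bbccaba meet in 1. 1a->2: ok.
cbbb: 2b undefined. 2b->0: ok.
All examples now run through 3 states with every (state, symbol) defined. Accept strings end in {0,1}, Reject strings end in {2}; accept={0,1}.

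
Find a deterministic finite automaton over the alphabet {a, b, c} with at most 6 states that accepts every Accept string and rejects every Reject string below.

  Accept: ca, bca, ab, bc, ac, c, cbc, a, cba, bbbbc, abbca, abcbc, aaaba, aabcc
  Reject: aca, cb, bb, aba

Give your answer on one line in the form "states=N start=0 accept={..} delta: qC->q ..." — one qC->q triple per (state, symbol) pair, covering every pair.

State merging on the prefix tree: take the shortest (then alphabetical) example prefix whose next move is undefined and point that move at state 0, else 1, else 2, ...; a target is out if some Accept/Reject pair would then sit in one state with the same input left (inseparable). If every existing state is out, open a new one.
a: 0a undefined. 0a->0: no, ca/aca meet in 0 with "ca" left. Open state 1: 0a->1.
b: 0b undefined. 0b->0: ok.
c: 0c undefined. 0c->0: no, bc/cb meet in 0. 0c->1: no, ab/cb meet in 1 with "b" left. Open state 2: 0c->2.
aa: 1a undefined. 1a->0: no, aaaba/aba meet in 1 with "ba" left. 1a->1: no, aaaba/aba meet in 1 with "ba" left. 1a->2: ok.
ab: 1b undefined. 1b->0: no, ab/bb meet in 0. 1b->1: no, bc/aba meet in 2. 1b->2: no, ca/aba meet in 2 with "a" left. Open state 3: 1b->3.
ac: 1c undefined. 1c->0: no, ac/bb meet in 0. 1c->1: no, bc/aca meet in 2. 1c->2: no, ca/aca meet in 2 with "a" left. 1c->3: ok.
ca: 2a undefined. 2a->0: no, ca/bb meet in 0. 2a->1: no, aaaba/aca meet in 3 with "a" left. 2a->2: ok.
cb: 2b undefined. 2b->0: ok.
aba: 3a undefined. 3a->0: ok.
abb: 3b undefined. 3b->0: ok.
abc: 3c undefined. 3c->0: ok.
aabcc: 2c undefined. 2c->0: no, aabcc/aca meet in 0. 2c->1: ok.
All examples now run through 4 states with every (state, symbol) defined. Accept strings end in {1,2,3}, Reject strings end in {0}; accept={1,2,3}.

states=4 start=0 accept={1,2,3} delta: 0a->1 0b->0 0c->2 1a->2 1b->3 1c->3 2a->2 2b->0 2c->1 3a->0 3b->0 3c->0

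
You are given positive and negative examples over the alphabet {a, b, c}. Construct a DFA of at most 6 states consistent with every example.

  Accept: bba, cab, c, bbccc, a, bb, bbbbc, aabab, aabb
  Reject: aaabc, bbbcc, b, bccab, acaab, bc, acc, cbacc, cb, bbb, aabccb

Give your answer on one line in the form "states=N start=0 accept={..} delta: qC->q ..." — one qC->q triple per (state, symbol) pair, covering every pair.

Grow the machine one transition at a time. Run the examples from 0; the earliest place one falls off (shortest prefix, ties alphabetical) gets sent to the lowest-numbered state that keeps every Accept/Reject pair distinguishable — a pair clashes when both reach the same state with identical unread suffix — and to a fresh state only if none does.
a: 0a undefined. 0a->0: ok.
b: 0b undefined. 0b->0: no, bba/b meet in 0. Open state 1: 0b->1.
c: 0c undefined. 0c->0: no, cab/b meet in 1. 0c->1: no, c/b meet in 1. Open state 2: 0c->2.
bb: 1b undefined. 1b->0: ok.
bc: 1c undefined. 1c->0: no, bba/aaabc meet in 0. 1c->1: no, bba/aabccb meet in 0. 1c->2: no, c/aaabc meet in 2. Open state 3: 1c->3.
ca: 2a undefined. 2a->0: no, cab/b meet in 1. 2a->1: no, aabab/acaab meet in 1 with "ab" left. 2a->2: no, cab/acaab meet in 2 with "b" left. 2a->3: ok.
cb: 2b undefined. 2b->0: no, bba/cb meet in 0. 2b->1: ok.
acc: 2c undefined. 2c->0: no, bba/acc meet in 0. 2c->1: no, bbccc/aaabc meet in 3. 2c->2: no, c/acc meet in 2. 2c->3: no, bbccc/bbbcc meet in 3 with "c" left. Open state 4: 2c->4.
bcc: 3c undefined. 3c->0: no, bba/bbbcc meet in 0. 3c->1: no, bba/aabccb meet in 0. 3c->2: no, cab/bccab meet in 3 with "b" left. 3c->3: no, cab/aabccb meet in 3 with "b" left. 3c->4: ok.
cab: 3b undefined. 3b->0: ok.
cba: 1a undefined. 1a->0: no, aabab/b meet in 1. 1a->1: ok.
acaa: 3a undefined. 3a->0: ok.
bcca: 4a undefined. 4a->0: ok.
bbccc: 4c undefined. 4c->0: ok.
aabccb: 4b undefined. 4b->0: no, bba/aabccb meet in 0. 4b->1: ok.
All examples now run through 5 states with every (state, symbol) defined. Accept strings end in {0,2}, Reject strings end in {1,3,4}; accept={0,2}.

states=5 start=0 accept={0,2} delta: 0a->0 0b->1 0c->2 1a->1 1b->0 1c->3 2a->3 2b->1 2c->4 3a->0 3b->0 3c->4 4a->0 4b->1 4c->0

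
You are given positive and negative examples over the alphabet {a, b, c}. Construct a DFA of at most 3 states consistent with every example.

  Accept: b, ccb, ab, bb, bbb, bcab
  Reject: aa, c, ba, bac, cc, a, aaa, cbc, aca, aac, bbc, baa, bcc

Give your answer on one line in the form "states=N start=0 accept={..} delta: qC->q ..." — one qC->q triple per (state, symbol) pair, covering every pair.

states=2 start=0 accept={1} delta: 0a->0 0b->1 0c->0 1a->0 1b->1 1c->0

Fold the examples into a partial DFA from state 0: repeatedly fix the first undefined (state, symbol) met by the shortest-then-alphabetical prefix, trying targets in increasing order and rejecting any under which an Accept and a Reject string meet in one state with the same remainder; add a state when all current targets are rejected. Accepting states are where Accept strings end.
a: 0a undefined. 0a->0: ok.
b: 0b undefined. 0b->0: no, b/aa meet in 0. Open state 1: 0b->1.
c: 0c undefined. 0c->0: ok.
ba: 1a undefined. 1a->0: ok.
bb: 1b undefined. 1b->0: no, bb/aa meet in 0. 1b->1: ok.
bc: 1c undefined. 1c->0: ok.
All examples now run through 2 states with every (state, symbol) defined. Accept strings end in {1}, Reject strings end in {0}; accept={1}.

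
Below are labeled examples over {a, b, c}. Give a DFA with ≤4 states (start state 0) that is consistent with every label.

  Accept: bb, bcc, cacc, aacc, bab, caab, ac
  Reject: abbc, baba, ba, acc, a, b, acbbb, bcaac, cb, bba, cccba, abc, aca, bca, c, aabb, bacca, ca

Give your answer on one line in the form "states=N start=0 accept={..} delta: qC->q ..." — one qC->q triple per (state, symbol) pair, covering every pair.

Grow the machine one transition at a time. Run the examples from 0; the earliest place one falls off (shortest prefix, ties alphabetical) gets sent to the lowest-numbered state that keeps every Accept/Reject pair distinguishable — a pair clashes when both reach the same state with identical unread suffix — and to a fresh state only if none does.
a: 0a undefined. 0a->0: no, bb/aabb meet in 0 with "bb" left. Open state 1: 0a->1.
b: 0b undefined. 0b->0: no, bb/b meet in 0. 0b->1: no, bcc/acc meet in 1 with "cc" left. Open state 2: 0b->2.
c: 0c undefined. 0c->0: no, cacc/acc meet in 1 with "cc" left. 0c->1: ok.
aa: 1a undefined. 1a->0: no, bb/aabb meet in 2 with "b" left. 1a->1: no, cacc/acc meet in 1 with "cc" left. 1a->2: ok.
ab: 1b undefined. 1b->0: ok.
ac: 1c undefined. 1c->0: no, ac/cb meet in 0. 1c->1: no, bb/acbbb meet in 2 with "b" left. 1c->2: no, ac/b meet in 2. Open state 3: 1c->3.
ba: 2a undefined. 2a->0: no, bab/b meet in 2. 2a->1: no, bab/cb meet in 0. 2a->2: ok.
bb: 2b undefined. 2b->0: no, bb/cb meet in 0. 2b->1: no, bb/a meet in 1. 2b->2: no, bb/baba meet in 2. 2b->3: ok.
bc: 2c undefined. 2c->0: no, bcc/a meet in 1. 2c->1: ok.
aca: 3a undefined. 3a->0: ok.
acb: 3b undefined. 3b->0: no, bb/acbbb meet in 3. 3b->1: ok.
acc: 3c undefined. 3c->0: ok.
All examples now run through 4 states with every (state, symbol) defined. Accept strings end in {3}, Reject strings end in {0,1,2}; accept={3}.

states=4 start=0 accept={3} delta: 0a->1 0b->2 0c->1 1a->2 1b->0 1c->3 2a->2 2b->3 2c->1 3a->0 3b->1 3c->0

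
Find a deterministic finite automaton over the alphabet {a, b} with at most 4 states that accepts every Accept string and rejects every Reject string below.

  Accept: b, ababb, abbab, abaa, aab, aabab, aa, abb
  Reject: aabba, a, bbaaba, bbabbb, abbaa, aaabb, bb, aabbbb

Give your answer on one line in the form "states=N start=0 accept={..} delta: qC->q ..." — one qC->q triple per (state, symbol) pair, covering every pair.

states=4 start=0 accept={2,3} delta: 0a->1 0b->2 1a->3 1b->0 2a->0 2b->0 3a->0 3b->2

State merging on the prefix tree: take the shortest (then alphabetical) example prefix whose next move is undefined and point that move at state 0, else 1, else 2, ...; a target is out if some Accept/Reject pair would then sit in one state with the same input left (inseparable). If every existing state is out, open a new one.
a: 0a undefined. 0a->0: no, aa/a meet in 0. Open state 1: 0a->1.
b: 0b undefined. 0b->0: no, b/bb meet in 0. 0b->1: no, b/a meet in 1. Open state 2: 0b->2.
aa: 1a undefined. 1a->0: no, abb/aaabb meet in 1 with "bb" left. 1a->1: no, aa/a meet in 1. 1a->2: no, aab/bb meet in 2 with "b" left. Open state 3: 1a->3.
ab: 1b undefined. 1b->0: ok.
bb: 2b undefined. 2b->0: ok.
aaa: 3a undefined. 3a->0: ok.
aab: 3b undefined. 3b->0: no, b/aabbbb meet in 2. 3b->1: no, abaa/bbaaba meet in 3. 3b->2: ok.
aaba: 2a undefined. 2a->0: ok.
All examples now run through 4 states with every (state, symbol) defined. Accept strings end in {2,3}, Reject strings end in {0,1}; accept={2,3}.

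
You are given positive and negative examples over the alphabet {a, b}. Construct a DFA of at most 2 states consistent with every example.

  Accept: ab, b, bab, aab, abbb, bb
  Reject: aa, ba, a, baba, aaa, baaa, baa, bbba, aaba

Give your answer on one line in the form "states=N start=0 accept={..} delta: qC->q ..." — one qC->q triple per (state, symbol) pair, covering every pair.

states=2 start=0 accept={1} delta: 0a->0 0b->1 1a->0 1b->1

Grow the machine one transition at a time. Run the examples from 0; the earliest place one falls off (shortest prefix, ties alphabetical) gets sent to the lowest-numbered state that keeps every Accept/Reject pair distinguishable — a pair clashes when both reach the same state with identical unread suffix — and to a fresh state only if none does.
a: 0a undefined. 0a->0: ok.
b: 0b undefined. 0b->0: no, ab/aa meet in 0. Open state 1: 0b->1.
ba: 1a undefined. 1a->0: ok.
bb: 1b undefined. 1b->0: no, bb/aa meet in 0. 1b->1: ok.
All examples now run through 2 states with every (state, symbol) defined. Accept strings end in {1}, Reject strings end in {0}; accept={1}.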